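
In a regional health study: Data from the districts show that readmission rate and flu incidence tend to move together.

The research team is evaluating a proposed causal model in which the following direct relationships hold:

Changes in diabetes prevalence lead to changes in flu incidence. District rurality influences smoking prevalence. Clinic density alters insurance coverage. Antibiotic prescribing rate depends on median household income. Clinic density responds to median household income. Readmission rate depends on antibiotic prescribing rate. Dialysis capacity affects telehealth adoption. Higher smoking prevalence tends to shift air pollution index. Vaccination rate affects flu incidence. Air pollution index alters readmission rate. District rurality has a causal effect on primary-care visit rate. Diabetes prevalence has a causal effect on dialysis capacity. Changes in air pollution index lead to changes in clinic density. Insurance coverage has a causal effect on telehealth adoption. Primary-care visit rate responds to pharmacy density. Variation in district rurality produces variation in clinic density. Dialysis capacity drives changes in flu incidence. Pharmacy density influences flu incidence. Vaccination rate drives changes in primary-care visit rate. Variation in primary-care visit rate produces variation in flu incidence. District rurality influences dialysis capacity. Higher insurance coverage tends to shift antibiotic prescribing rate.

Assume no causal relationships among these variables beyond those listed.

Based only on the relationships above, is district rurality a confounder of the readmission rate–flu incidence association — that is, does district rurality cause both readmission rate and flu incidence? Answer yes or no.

yes

District rurality has a causal path to readmission rate (district rurality → smoking prevalence → air pollution index → readmission rate) and to flu incidence (district rurality → primary-care visit rate → flu incidence), so it is a common cause of both — a confounder.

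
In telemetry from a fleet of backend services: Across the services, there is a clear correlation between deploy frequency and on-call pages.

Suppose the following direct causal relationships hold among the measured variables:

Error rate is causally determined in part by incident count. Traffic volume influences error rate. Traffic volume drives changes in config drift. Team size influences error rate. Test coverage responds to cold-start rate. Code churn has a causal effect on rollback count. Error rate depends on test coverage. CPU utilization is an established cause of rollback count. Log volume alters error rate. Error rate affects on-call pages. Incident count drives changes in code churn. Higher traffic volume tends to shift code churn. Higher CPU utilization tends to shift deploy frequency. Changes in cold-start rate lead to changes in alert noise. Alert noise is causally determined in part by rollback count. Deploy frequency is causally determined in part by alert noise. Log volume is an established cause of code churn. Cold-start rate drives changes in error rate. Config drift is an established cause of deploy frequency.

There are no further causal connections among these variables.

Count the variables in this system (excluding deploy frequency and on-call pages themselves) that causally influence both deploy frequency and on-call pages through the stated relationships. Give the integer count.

4

The common causes are: cold-start rate (to deploy frequency via cold-start rate → alert noise → deploy frequency; to on-call pages via cold-start rate → error rate → on-call pages); incident count (to deploy frequency via incident count → code churn → rollback count → alert noise → deploy frequency; to on-call pages via incident count → error rate → on-call pages); log volume (to deploy frequency via log volume → code churn → rollback count → alert noise → deploy frequency; to on-call pages via log volume → error rate → on-call pages); traffic volume (to deploy frequency via traffic volume → config drift → deploy frequency; to on-call pages via traffic volume → error rate → on-call pages).
Every other variable lacks a causal path to at least one of deploy frequency and on-call pages.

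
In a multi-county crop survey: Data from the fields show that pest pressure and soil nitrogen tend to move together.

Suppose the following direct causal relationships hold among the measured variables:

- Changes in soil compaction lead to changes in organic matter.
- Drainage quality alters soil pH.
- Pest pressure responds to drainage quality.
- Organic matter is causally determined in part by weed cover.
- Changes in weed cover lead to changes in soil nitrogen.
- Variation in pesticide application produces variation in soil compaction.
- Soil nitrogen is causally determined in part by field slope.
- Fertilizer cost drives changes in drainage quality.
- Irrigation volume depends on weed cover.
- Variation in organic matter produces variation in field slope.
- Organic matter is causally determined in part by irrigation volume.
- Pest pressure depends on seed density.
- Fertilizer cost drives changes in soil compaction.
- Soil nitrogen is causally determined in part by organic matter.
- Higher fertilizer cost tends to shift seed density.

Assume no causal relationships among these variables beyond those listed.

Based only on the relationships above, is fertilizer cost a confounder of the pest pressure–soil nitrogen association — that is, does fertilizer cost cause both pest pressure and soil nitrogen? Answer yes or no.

yes

Fertilizer cost has a causal path to pest pressure (fertilizer cost → seed density → pest pressure) and to soil nitrogen (fertilizer cost → soil compaction → organic matter → soil nitrogen), so it is a common cause of both — a confounder.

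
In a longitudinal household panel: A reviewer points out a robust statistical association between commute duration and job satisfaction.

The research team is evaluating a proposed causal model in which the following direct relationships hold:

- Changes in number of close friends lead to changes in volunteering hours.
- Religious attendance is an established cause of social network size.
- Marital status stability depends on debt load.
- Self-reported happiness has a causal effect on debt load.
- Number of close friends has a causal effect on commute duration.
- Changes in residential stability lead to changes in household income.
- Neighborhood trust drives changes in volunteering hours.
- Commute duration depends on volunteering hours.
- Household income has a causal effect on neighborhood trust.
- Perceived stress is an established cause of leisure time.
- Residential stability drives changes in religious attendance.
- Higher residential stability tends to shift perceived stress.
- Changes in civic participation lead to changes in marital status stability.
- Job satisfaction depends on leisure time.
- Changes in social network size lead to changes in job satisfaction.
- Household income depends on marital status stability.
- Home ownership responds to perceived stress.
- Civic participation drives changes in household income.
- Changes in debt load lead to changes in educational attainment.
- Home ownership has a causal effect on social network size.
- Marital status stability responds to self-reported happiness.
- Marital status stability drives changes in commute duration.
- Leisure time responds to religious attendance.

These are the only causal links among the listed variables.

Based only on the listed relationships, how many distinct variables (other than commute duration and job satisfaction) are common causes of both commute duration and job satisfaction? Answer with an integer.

The common causes are: residential stability (to commute duration via residential stability → household income → neighborhood trust → volunteering hours → commute duration; to job satisfaction via residential stability → perceived stress → leisure time → job satisfaction).
Every other variable lacks a causal path to at least one of commute duration and job satisfaction.

1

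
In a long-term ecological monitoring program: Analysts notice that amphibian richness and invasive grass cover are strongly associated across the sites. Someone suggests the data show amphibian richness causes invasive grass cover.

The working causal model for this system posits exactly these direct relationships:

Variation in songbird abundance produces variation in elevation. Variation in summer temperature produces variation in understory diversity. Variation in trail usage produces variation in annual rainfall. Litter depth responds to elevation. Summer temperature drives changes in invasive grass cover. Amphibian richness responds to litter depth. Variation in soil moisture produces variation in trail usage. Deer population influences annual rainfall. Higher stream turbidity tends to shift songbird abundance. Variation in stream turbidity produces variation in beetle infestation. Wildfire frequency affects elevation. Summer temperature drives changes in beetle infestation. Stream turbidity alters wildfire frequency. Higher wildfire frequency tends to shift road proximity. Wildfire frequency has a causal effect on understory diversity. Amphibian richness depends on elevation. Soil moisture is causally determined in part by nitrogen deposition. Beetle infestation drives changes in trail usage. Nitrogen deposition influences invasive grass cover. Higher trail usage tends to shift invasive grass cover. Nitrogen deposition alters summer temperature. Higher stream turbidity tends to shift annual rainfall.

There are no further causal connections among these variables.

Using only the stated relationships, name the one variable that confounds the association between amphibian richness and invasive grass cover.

Stream turbidity has a causal path to amphibian richness (stream turbidity → wildfire frequency → elevation → amphibian richness) and a separate causal path to invasive grass cover (stream turbidity → beetle infestation → trail usage → invasive grass cover), so it is a common cause of both.
No stated relationship gives amphibian richness a causal route to invasive grass cover, so the correlation is explained by the shared upstream cause rather than a direct effect.

stream turbidity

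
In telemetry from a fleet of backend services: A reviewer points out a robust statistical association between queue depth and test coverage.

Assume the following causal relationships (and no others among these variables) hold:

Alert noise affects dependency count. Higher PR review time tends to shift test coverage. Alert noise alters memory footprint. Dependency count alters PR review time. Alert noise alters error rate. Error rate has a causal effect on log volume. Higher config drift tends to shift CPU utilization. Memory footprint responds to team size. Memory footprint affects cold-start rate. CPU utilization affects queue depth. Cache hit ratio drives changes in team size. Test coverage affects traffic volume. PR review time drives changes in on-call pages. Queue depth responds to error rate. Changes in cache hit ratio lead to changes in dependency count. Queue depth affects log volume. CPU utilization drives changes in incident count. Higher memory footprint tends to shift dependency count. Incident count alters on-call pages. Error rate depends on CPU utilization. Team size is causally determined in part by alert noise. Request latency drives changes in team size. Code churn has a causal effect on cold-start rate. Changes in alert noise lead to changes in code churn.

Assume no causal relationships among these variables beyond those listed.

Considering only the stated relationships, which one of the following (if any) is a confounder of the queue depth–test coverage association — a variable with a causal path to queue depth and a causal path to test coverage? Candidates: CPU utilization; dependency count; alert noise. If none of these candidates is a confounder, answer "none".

Alert noise causes queue depth (alert noise → error rate → queue depth) and also causes test coverage (alert noise → dependency count → PR review time → test coverage); it is a common cause of both.
Each of the other candidates lacks a causal path to at least one of queue depth and test coverage, so they do not confound the relationship.

alert noise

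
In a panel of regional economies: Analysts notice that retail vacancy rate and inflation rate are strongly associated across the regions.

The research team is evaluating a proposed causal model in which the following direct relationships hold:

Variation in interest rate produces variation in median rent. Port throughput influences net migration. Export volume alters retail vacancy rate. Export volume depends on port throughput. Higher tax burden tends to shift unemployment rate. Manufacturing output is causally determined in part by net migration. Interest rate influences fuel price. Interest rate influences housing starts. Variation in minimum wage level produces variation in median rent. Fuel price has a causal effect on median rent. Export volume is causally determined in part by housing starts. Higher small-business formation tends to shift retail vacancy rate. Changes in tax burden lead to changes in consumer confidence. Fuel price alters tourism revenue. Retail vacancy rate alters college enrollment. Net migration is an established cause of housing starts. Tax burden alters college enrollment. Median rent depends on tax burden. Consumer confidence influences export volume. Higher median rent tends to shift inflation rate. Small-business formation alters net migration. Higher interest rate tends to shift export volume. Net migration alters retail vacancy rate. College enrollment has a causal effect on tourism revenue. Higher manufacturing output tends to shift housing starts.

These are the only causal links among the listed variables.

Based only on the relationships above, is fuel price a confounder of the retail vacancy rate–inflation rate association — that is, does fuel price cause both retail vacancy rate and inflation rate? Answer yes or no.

Fuel price has no stated causal path to retail vacancy rate. A confounder must cause both variables, so fuel price does not qualify.

no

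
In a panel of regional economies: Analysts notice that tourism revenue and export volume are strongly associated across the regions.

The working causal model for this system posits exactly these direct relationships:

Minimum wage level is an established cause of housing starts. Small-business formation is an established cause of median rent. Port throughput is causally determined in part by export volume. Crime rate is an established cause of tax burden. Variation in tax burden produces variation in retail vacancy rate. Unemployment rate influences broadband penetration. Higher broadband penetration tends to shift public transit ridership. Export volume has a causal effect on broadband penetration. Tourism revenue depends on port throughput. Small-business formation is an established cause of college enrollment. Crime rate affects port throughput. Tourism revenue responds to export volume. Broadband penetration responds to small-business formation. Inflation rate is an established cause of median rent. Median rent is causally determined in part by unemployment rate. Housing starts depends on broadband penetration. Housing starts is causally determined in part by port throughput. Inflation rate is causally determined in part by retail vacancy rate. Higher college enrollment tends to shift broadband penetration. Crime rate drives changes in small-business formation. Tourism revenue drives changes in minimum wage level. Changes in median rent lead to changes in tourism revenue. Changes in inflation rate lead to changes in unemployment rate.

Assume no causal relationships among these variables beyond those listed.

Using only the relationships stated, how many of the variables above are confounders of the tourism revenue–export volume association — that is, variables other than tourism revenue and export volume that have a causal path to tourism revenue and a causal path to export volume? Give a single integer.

0

No listed variable has a causal path to both tourism revenue and export volume, so there are no common causes.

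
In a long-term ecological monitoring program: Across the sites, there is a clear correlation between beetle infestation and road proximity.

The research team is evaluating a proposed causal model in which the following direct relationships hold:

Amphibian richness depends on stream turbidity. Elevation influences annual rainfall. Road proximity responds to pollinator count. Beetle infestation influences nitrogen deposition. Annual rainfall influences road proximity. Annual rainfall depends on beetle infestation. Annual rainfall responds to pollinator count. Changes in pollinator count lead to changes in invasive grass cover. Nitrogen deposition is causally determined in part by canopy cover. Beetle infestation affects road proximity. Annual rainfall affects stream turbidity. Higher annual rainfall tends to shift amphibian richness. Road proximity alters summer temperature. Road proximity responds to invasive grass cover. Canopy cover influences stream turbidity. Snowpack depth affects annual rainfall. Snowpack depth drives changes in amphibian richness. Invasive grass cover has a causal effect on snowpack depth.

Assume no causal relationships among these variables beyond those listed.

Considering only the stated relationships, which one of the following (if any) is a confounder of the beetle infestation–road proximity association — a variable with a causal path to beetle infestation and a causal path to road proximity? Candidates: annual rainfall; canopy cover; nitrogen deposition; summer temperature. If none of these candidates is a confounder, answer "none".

None of the listed candidates has causal paths to both beetle infestation and road proximity in the stated relationships, so none is a common cause.

none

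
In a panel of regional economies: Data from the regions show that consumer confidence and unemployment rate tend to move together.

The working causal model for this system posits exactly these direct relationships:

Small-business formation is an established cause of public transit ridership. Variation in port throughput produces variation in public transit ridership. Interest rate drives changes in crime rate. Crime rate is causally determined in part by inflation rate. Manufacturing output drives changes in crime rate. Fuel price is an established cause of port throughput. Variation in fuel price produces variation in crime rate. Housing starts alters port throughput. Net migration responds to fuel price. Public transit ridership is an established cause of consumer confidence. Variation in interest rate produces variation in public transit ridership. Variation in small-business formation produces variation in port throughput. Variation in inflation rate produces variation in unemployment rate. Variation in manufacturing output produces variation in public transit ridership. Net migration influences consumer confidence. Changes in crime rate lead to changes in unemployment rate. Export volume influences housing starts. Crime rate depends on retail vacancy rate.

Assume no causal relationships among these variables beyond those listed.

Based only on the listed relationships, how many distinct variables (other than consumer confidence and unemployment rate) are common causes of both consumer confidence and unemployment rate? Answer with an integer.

3

The common causes are: fuel price (to consumer confidence via fuel price → net migration → consumer confidence; to unemployment rate via fuel price → crime rate → unemployment rate); interest rate (to consumer confidence via interest rate → public transit ridership → consumer confidence; to unemployment rate via interest rate → crime rate → unemployment rate); manufacturing output (to consumer confidence via manufacturing output → public transit ridership → consumer confidence; to unemployment rate via manufacturing output → crime rate → unemployment rate).
Every other variable lacks a causal path to at least one of consumer confidence and unemployment rate.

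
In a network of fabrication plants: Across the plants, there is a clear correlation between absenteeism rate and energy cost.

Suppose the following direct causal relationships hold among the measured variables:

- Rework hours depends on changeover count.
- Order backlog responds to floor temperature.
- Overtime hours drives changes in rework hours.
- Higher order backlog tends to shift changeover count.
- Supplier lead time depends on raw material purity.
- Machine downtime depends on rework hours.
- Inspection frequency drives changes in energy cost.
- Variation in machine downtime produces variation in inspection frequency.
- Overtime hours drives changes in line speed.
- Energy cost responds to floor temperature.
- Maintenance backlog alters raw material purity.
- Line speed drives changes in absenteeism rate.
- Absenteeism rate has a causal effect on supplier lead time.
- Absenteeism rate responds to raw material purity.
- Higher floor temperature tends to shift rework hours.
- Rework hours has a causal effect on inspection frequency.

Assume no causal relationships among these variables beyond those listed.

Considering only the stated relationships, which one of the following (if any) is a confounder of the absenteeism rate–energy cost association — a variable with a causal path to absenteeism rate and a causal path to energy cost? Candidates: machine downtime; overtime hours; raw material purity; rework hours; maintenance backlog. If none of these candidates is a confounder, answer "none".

Overtime hours causes absenteeism rate (overtime hours → line speed → absenteeism rate) and also causes energy cost (overtime hours → rework hours → inspection frequency → energy cost); it is a common cause of both.
Each of the other candidates lacks a causal path to at least one of absenteeism rate and energy cost, so they do not confound the relationship.

overtime hours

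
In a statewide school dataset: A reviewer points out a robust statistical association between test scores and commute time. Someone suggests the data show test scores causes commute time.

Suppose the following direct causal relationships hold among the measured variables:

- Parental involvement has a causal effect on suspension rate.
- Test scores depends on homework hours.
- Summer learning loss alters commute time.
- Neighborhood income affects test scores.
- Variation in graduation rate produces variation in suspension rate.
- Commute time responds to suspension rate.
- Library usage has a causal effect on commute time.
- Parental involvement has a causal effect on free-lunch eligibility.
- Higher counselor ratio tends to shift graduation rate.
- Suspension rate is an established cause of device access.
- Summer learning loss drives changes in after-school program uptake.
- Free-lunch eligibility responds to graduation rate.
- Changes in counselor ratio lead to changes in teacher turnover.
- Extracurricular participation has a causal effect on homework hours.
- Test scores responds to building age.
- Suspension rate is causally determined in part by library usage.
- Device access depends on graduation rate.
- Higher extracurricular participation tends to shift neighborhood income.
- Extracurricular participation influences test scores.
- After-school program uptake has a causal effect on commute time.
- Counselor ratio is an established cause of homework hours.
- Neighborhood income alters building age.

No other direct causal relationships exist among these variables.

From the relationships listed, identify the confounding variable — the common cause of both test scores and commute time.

counselor ratio

Counselor ratio has a causal path to test scores (counselor ratio → homework hours → test scores) and a separate causal path to commute time (counselor ratio → graduation rate → suspension rate → commute time), so it is a common cause of both.
No stated relationship gives test scores a causal route to commute time, so the correlation is explained by the shared upstream cause rather than a direct effect.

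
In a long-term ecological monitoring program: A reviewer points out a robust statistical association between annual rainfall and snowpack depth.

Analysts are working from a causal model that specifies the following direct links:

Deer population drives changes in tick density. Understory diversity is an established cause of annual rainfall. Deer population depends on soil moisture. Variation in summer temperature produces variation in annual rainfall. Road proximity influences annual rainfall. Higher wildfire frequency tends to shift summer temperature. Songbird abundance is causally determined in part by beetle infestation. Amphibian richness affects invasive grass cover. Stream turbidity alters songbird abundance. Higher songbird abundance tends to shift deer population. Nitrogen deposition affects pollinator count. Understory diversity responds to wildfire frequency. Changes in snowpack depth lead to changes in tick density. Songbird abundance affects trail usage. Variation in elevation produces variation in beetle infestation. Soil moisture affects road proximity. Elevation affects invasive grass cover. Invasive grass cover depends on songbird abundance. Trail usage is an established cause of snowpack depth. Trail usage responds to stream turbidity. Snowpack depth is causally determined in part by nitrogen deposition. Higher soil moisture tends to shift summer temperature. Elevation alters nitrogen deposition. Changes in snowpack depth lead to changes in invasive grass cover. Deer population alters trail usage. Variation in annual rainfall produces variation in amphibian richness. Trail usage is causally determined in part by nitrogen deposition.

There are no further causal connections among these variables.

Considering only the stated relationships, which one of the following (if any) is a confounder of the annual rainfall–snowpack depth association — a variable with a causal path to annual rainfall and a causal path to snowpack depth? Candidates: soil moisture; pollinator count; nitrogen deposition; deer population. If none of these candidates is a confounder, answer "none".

Soil moisture causes annual rainfall (soil moisture → road proximity → annual rainfall) and also causes snowpack depth (soil moisture → deer population → trail usage → snowpack depth); it is a common cause of both.
Each of the other candidates lacks a causal path to at least one of annual rainfall and snowpack depth, so they do not confound the relationship.

soil moisture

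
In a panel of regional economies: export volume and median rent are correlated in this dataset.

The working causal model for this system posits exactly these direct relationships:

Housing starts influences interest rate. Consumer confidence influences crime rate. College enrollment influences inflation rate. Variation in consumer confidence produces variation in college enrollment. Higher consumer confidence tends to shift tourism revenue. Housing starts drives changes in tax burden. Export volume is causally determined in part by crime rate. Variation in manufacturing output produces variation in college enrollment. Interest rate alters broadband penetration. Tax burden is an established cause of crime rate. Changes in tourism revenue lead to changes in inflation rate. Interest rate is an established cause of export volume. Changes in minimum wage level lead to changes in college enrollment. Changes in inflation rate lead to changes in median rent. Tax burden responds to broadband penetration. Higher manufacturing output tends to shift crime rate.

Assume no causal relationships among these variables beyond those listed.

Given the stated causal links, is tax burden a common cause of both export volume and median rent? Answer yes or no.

no

Tax burden has no stated causal path to median rent. A confounder must cause both variables, so tax burden does not qualify.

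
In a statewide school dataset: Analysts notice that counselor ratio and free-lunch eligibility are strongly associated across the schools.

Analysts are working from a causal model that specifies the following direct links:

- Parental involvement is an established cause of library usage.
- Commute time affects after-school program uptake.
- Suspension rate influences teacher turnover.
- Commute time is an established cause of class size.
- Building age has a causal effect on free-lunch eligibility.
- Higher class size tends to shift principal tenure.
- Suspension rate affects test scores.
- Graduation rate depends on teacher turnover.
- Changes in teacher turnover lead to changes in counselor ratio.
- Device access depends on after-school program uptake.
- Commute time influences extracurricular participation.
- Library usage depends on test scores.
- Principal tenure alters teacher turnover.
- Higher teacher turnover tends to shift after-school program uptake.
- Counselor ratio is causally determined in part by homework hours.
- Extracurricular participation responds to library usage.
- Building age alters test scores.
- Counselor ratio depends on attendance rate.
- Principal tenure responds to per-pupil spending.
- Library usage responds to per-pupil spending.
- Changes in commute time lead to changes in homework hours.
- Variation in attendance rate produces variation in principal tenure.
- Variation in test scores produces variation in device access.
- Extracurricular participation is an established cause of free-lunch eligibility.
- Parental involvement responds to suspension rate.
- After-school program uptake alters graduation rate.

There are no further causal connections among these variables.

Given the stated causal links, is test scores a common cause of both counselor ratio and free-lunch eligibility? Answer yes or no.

Test scores has no stated causal path to counselor ratio. A confounder must cause both variables, so test scores does not qualify.

no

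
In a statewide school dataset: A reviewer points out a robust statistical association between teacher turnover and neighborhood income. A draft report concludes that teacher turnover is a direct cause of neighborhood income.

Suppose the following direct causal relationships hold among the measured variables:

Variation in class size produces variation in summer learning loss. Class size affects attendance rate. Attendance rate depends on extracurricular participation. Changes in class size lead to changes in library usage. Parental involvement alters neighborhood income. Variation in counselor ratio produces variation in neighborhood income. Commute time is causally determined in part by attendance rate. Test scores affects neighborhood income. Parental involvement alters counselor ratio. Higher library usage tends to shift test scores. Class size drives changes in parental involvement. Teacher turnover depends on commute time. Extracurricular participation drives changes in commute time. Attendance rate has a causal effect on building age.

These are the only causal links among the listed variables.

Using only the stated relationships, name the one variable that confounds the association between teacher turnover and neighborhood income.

Class size has a causal path to teacher turnover (class size → attendance rate → commute time → teacher turnover) and a separate causal path to neighborhood income (class size → parental involvement → neighborhood income), so it is a common cause of both.
No stated relationship gives teacher turnover a causal route to neighborhood income, so the correlation is explained by the shared upstream cause rather than a direct effect.

class size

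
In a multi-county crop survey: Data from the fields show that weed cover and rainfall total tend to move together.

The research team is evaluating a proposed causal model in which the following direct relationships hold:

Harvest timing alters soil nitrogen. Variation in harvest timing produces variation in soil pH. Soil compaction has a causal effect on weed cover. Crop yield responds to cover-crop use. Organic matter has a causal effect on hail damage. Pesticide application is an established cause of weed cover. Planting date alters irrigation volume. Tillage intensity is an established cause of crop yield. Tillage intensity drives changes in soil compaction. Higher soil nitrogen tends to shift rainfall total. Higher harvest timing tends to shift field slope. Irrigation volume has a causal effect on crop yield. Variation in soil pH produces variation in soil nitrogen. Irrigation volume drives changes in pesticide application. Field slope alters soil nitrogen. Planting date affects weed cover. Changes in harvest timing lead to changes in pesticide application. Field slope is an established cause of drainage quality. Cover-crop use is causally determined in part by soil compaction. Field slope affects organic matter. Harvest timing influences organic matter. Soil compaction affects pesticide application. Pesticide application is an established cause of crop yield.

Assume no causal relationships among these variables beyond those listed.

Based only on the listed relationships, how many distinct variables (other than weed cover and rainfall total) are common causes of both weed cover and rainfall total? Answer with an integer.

The common causes are: harvest timing (to weed cover via harvest timing → pesticide application → weed cover; to rainfall total via harvest timing → soil nitrogen → rainfall total).
Every other variable lacks a causal path to at least one of weed cover and rainfall total.

1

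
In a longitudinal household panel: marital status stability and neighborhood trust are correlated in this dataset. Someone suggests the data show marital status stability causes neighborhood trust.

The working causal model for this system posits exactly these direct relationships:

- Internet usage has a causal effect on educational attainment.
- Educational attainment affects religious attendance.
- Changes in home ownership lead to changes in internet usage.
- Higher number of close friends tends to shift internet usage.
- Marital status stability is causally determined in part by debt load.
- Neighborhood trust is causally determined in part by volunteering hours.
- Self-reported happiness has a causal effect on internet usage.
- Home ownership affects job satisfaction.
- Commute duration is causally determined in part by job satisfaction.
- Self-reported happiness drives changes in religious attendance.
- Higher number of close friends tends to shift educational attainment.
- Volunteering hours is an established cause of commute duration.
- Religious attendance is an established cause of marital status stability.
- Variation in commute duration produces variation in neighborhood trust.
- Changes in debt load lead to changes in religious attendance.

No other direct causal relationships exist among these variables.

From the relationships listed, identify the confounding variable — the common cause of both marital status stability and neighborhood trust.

Home ownership has a causal path to marital status stability (home ownership → internet usage → educational attainment → religious attendance → marital status stability) and a separate causal path to neighborhood trust (home ownership → job satisfaction → commute duration → neighborhood trust), so it is a common cause of both.
No stated relationship gives marital status stability a causal route to neighborhood trust, so the correlation is explained by the shared upstream cause rather than a direct effect.

home ownership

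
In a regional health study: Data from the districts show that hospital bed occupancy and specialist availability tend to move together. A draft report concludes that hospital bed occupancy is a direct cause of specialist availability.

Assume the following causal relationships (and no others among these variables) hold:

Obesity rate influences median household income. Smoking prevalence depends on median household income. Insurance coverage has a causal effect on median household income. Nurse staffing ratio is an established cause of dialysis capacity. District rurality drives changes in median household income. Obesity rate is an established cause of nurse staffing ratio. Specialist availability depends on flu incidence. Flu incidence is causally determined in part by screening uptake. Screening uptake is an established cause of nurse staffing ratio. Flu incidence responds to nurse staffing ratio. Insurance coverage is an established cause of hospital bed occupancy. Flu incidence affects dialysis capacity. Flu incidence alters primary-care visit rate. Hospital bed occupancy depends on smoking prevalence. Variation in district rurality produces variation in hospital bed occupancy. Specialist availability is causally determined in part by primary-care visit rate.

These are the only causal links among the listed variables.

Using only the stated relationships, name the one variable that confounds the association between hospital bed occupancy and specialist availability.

Obesity rate has a causal path to hospital bed occupancy (obesity rate → median household income → smoking prevalence → hospital bed occupancy) and a separate causal path to specialist availability (obesity rate → nurse staffing ratio → flu incidence → specialist availability), so it is a common cause of both.
No stated relationship gives hospital bed occupancy a causal route to specialist availability, so the correlation is explained by the shared upstream cause rather than a direct effect.

obesity rate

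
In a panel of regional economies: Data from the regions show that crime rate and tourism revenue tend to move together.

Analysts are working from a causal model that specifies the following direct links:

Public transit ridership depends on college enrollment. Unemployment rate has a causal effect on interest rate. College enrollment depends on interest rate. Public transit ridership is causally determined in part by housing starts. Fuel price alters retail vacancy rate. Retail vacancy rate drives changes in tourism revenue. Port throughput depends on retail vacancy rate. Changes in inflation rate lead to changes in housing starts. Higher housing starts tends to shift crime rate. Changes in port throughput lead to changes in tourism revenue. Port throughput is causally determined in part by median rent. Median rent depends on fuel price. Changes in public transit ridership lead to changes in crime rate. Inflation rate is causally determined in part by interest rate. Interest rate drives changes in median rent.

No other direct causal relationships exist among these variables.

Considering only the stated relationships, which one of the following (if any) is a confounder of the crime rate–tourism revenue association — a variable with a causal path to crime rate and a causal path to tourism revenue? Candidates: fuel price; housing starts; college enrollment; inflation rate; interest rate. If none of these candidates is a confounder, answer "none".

interest rate

Interest rate causes crime rate (interest rate → inflation rate → housing starts → crime rate) and also causes tourism revenue (interest rate → median rent → port throughput → tourism revenue); it is a common cause of both.
Each of the other candidates lacks a causal path to at least one of crime rate and tourism revenue, so they do not confound the relationship.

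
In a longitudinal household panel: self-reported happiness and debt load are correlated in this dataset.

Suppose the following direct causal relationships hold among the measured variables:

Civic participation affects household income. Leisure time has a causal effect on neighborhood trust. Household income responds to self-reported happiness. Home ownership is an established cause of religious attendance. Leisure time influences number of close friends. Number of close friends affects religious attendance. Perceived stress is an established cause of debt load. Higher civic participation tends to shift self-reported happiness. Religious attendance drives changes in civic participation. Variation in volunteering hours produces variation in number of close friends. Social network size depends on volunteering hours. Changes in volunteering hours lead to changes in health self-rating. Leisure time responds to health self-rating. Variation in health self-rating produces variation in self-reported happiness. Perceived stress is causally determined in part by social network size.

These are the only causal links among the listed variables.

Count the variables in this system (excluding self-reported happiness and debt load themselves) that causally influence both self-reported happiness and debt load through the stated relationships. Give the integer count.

The common causes are: volunteering hours (to self-reported happiness via volunteering hours → health self-rating → self-reported happiness; to debt load via volunteering hours → social network size → perceived stress → debt load).
Every other variable lacks a causal path to at least one of self-reported happiness and debt load.

1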